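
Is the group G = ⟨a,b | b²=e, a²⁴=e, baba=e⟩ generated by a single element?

Every cyclic group is abelian. But a·b = ab while b·a = a²³b, so a·b ≠ b·a and G is not abelian. Hence G is not cyclic.

Answer: No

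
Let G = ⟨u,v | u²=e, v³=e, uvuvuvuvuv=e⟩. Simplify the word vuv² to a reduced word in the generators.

Multiply left to right, reducing at each step:
  v · u = vu
  (vu) · v² = vuv²

Answer: vuv²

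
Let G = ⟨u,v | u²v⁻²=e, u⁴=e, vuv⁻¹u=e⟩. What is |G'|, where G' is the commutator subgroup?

G' = [G, G] is generated by all commutators. The generator-pair commutators are: [u, v] = u².
The subgroup they normally generate is {e, u²}, of order 2.
Check: |G/G'| = 8/2 = 4 is the order of the abelianisation.

Answer: 2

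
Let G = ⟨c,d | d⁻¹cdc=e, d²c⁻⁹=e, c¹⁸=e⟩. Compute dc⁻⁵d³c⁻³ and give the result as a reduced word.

Multiply left to right, reducing at each step:
  d · c⁻⁵ = c⁵d
  (c⁵d) · d³ = c⁵
  (c⁵) · c⁻³ = c²

Answer: c²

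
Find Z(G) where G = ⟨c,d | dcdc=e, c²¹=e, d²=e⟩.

An element z ∈ Z(G) iff z commutes with every generator.
For example e is central: e·c = c = c·e; e·d = d = d·e.
Whereas c ∉ Z(G) since c·d = cd ≠ c²⁰d = d·c.
Checking each of the 42 elements this way gives Z(G) = {e}, of order 1.

Answer: {e}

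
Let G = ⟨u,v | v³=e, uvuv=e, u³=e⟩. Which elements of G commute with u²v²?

⟨u²v²⟩ ⊆ C_G(u²v²) since powers of u²v² commute with u²v²; so |C_G(u²v²)| ≥ |⟨u²v²⟩| = 2.
By orbit–stabilizer, |C_G(u²v²)| = |G| / |conj. class of u²v²| = 12 / 3 = 4.
The 4 elements commuting with u²v² are {e, uv, u²v², uv²u}.

Answer: {e, uv, u²v², uv²u}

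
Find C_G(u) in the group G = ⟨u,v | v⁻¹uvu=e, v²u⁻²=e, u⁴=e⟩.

⟨u⟩ ⊆ C_G(u) since powers of u commute with u; so |C_G(u)| ≥ |⟨u⟩| = 4.
By orbit–stabilizer, |C_G(u)| = |G| / |conj. class of u| = 8 / 2 = 4.
The 4 elements commuting with u are {e, u, u², u³}.

Answer: {e, u, u², u³}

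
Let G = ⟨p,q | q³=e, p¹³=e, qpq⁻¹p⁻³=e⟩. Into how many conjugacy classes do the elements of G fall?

The conjugacy classes (representative and size) are:
  [e] (size 1), [p] (size 3), [p⁵] (size 3), [p¹⁰] (size 3), [p⁸] (size 3), [p¹⁰q] (size 13), [p⁷q²] (size 13).
Class equation: 1 + 3 + 3 + 3 + 3 + 13 + 13 = 39 = |G|. So G has 7 conjugacy classes.

Answer: 7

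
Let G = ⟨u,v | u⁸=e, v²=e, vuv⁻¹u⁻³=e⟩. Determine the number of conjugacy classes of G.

The conjugacy classes (representative and size) are:
  [e] (size 1), [u³] (size 2), [u²] (size 2), [u⁴] (size 1), [u⁵] (size 2), [u⁴v] (size 4), [uv] (size 4).
Class equation: 1 + 2 + 2 + 1 + 2 + 4 + 4 = 16 = |G|. So G has 7 conjugacy classes.

Answer: 7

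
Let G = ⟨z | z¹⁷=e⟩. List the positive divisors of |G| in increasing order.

|G| = 17 = 17. By Lagrange's theorem the order of any subgroup divides 17; the divisors of 17 are 1, 17.

Answer: 1, 17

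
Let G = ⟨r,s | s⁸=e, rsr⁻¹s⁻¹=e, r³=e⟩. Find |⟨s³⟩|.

|⟨s³⟩| equals the order of s³. Compute successive powers until reaching e:
  (s³)¹ = s³, (s³)² = s⁶, (s³)³ = s, (s³)⁴ = s⁴, (s³)⁵ = s⁷, (s³)⁶ = s², (s³)⁷ = s⁵, (s³)⁸ = e.
The smallest positive k with (s³)ᵏ = e is 8, so |⟨s³⟩| = 8.

Answer: 8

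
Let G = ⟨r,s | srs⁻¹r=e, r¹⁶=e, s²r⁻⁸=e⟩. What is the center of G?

An element z ∈ Z(G) iff z commutes with every generator.
For example r⁸ is central: (r⁸)·r = r⁹ = r·(r⁸); (r⁸)·s = s⁻¹ = s·(r⁸).
Whereas r ∉ Z(G) since r·s = rs ≠ r⁷s⁻¹ = s·r.
Checking each of the 32 elements this way gives Z(G) = {e, r⁸}, of order 2.

Answer: {e, r⁸}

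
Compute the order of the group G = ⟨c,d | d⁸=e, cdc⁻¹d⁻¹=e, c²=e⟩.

Enumerate words in the generators, reducing via the relations: the distinct elements are
  {c, d, e, cd, d², d³, d⁴, d⁵, d⁶, d⁷, cd², cd³, cd⁴, cd⁵, cd⁶, cd⁷}.
No further products give new elements, so |G| = 16.

Answer: 16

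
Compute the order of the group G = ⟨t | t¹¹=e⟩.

G is generated by a single element, so G is cyclic. The relator gives t¹¹ = e and no smaller power is forced to be e, so the 11 powers {e, t, t², t³, t⁴, t⁵, t⁶, t⁷, t⁸, t⁹, t¹⁰} are distinct. Hence |G| = 11.

Answer: 11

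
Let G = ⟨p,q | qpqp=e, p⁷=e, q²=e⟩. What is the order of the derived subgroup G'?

G' = [G, G] is generated by all commutators. The generator-pair commutators are: [p, q] = p².
The subgroup they normally generate is {e, p, p², p³, p⁴, p⁵, p⁶}, of order 7.
Check: |G/G'| = 14/7 = 2 is the order of the abelianisation.

Answer: 7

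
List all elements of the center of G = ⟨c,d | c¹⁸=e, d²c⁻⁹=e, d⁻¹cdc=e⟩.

An element z ∈ Z(G) iff z commutes with every generator.
For example c⁹ is central: (c⁹)·c = c¹⁰ = c·(c⁹); (c⁹)·d = d⁻¹ = d·(c⁹).
Whereas c ∉ Z(G) since c·d = cd ≠ c⁸d⁻¹ = d·c.
Checking each of the 36 elements this way gives Z(G) = {e, c⁹}, of order 2.

Answer: {e, c⁹}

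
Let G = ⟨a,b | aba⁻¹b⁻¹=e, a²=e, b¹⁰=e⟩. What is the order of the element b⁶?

Compute successive powers until reaching e:
  (b⁶)¹ = b⁶, (b⁶)² = b², (b⁶)³ = b⁸, (b⁶)⁴ = b⁴, (b⁶)⁵ = e.
The smallest positive k with (b⁶)ᵏ = e is 5.

Answer: 5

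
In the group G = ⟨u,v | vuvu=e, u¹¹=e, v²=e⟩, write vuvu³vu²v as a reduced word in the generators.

Multiply left to right, reducing at each step:
  v · u = u¹⁰v
  (u¹⁰v) · v = u¹⁰
  (u¹⁰) · u³ = u²
  (u²) · v = u²v
  (u²v) · u² = v
  v · v = e

Answer: e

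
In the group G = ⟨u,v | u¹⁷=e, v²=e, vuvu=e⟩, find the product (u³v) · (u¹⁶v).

Compute (u³v) · (u¹⁶v) by multiplying left to right and reducing via the relations at each step:
  (u³v) · u¹⁶ = u⁴v
  (u⁴v) · v = u⁴

Answer: u⁴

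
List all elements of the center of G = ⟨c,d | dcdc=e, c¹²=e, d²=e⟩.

An element z ∈ Z(G) iff z commutes with every generator.
For example c⁶ is central: (c⁶)·c = c⁷ = c·(c⁶); (c⁶)·d = c⁶d = d·(c⁶).
Whereas c ∉ Z(G) since c·d = cd ≠ c¹¹d = d·c.
Checking each of the 24 elements this way gives Z(G) = {e, c⁶}, of order 2.

Answer: {e, c⁶}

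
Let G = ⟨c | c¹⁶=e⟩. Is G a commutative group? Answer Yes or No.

G has a single generator, so G is cyclic and hence abelian.

Answer: Yes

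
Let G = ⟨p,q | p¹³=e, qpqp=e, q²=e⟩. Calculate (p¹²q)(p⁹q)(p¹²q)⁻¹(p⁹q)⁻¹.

[(p¹²q), (p⁹q)] = (p¹²q)·(p⁹q)·(p¹²q)⁻¹·(p⁹q)⁻¹.
  (p¹²q) · (p⁹q) = p³
  (p³) · (p¹²q) = p²q
  (p²q) · (p⁹q) = p⁶

Answer: p⁶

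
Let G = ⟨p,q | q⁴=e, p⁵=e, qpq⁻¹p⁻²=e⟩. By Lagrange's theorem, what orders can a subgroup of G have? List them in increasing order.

|G| = 20 = 2² · 5. By Lagrange's theorem the order of any subgroup divides 20; the divisors of 20 are 1, 2, 4, 5, 10, 20.

Answer: 1, 2, 4, 5, 10, 20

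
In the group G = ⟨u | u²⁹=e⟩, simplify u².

Compute successive powers of u, reducing at each step:
  u²: u · u = u²

Answer: u²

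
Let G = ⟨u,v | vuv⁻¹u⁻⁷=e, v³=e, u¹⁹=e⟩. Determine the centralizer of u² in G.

⟨u²⟩ ⊆ C_G(u²) since powers of u² commute with u²; so |C_G(u²)| ≥ |⟨u²⟩| = 19.
By orbit–stabilizer, |C_G(u²)| = |G| / |conj. class of u²| = 57 / 3 = 19.
The 19 elements commuting with u² are {e, u, u², u³, u⁴, u⁵, u⁶, u⁷, u⁸, u⁹, u¹⁰, u¹¹, u¹², u¹³, u¹⁴, u¹⁵, u¹⁶, u¹⁷, u¹⁸}.

Answer: {e, u, u², u³, u⁴, u⁵, u⁶, u⁷, u⁸, u⁹, u¹⁰, u¹¹, u¹², u¹³, u¹⁴, u¹⁵, u¹⁶, u¹⁷, u¹⁸}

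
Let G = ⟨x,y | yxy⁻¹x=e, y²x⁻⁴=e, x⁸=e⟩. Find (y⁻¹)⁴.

Compute successive powers of (y⁻¹), reducing at each step:
  (y⁻¹)²: (y⁻¹) · y⁻¹ = x⁴
  (y⁻¹)³: (x⁴) · y⁻¹ = y
  (y⁻¹)⁴: y · y⁻¹ = e

Answer: e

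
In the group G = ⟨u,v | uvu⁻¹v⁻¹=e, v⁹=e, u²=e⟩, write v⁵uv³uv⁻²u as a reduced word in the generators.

Multiply left to right, reducing at each step:
  (v⁵) · u = uv⁵
  (uv⁵) · v³ = uv⁸
  (uv⁸) · u = v⁸
  (v⁸) · v⁻² = v⁶
  (v⁶) · u = uv⁶

Answer: uv⁶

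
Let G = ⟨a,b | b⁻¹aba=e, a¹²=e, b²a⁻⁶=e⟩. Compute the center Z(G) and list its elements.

An element z ∈ Z(G) iff z commutes with every generator.
For example a⁶ is central: (a⁶)·a = a⁷ = a·(a⁶); (a⁶)·b = b⁻¹ = b·(a⁶).
Whereas a ∉ Z(G) since a·b = ab ≠ a⁵b⁻¹ = b·a.
Checking each of the 24 elements this way gives Z(G) = {e, a⁶}, of order 2.

Answer: {e, a⁶}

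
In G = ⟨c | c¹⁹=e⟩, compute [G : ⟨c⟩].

First find ord(c) by computing successive powers:
  c¹ = c, c² = c², c³ = c³, c⁴ = c⁴, c⁵ = c⁵, c⁶ = c⁶, c⁷ = c⁷, c⁸ = c⁸, c⁹ = c⁹, c¹⁰ = c¹⁰, c¹¹ = c¹¹, c¹² = c¹², c¹³ = c¹³, c¹⁴ = c¹⁴, c¹⁵ = c¹⁵, c¹⁶ = c¹⁶, c¹⁷ = c¹⁷, c¹⁸ = c¹⁸, c¹⁹ = e.
So |⟨c⟩| = ord(c) = 19. With |G| = 19, by Lagrange [G : ⟨c⟩] = 19/19 = 1.

Answer: 1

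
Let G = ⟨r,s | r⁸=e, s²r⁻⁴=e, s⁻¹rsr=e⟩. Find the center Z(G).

An element z ∈ Z(G) iff z commutes with every generator.
For example r⁴ is central: (r⁴)·r = r⁵ = r·(r⁴); (r⁴)·s = s⁻¹ = s·(r⁴).
Whereas r ∉ Z(G) since r·s = rs ≠ r³s⁻¹ = s·r.
Checking each of the 16 elements this way gives Z(G) = {e, r⁴}, of order 2.

Answer: {e, r⁴}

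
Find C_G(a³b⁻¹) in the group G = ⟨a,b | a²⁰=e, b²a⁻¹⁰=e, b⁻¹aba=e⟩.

⟨a³b⁻¹⟩ ⊆ C_G(a³b⁻¹) since powers of a³b⁻¹ commute with a³b⁻¹; so |C_G(a³b⁻¹)| ≥ |⟨a³b⁻¹⟩| = 4.
By orbit–stabilizer, |C_G(a³b⁻¹)| = |G| / |conj. class of a³b⁻¹| = 40 / 10 = 4.
The 4 elements commuting with a³b⁻¹ are {e, a¹⁰, a³b, a³b⁻¹}.

Answer: {e, a¹⁰, a³b, a³b⁻¹}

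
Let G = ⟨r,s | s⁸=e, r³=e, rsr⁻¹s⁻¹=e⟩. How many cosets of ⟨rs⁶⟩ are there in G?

First find ord(rs⁶) by computing successive powers:
  (rs⁶)¹ = rs⁶, (rs⁶)² = r²s⁴, (rs⁶)³ = s², (rs⁶)⁴ = r, (rs⁶)⁵ = r²s⁶, (rs⁶)⁶ = s⁴, (rs⁶)⁷ = rs², (rs⁶)⁸ = r², (rs⁶)⁹ = s⁶, (rs⁶)¹⁰ = rs⁴, (rs⁶)¹¹ = r²s², (rs⁶)¹² = e.
So |⟨rs⁶⟩| = ord(rs⁶) = 12. With |G| = 24, by Lagrange [G : ⟨rs⁶⟩] = 24/12 = 2.

Answer: 2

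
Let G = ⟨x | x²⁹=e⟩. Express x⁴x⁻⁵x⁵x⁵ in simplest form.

Multiply left to right, reducing at each step:
  (x⁴) · x⁻⁵ = x²⁸
  (x²⁸) · x⁵ = x⁴
  (x⁴) · x⁵ = x⁹

Answer: x⁹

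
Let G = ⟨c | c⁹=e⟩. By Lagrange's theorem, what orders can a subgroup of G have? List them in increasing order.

|G| = 9 = 3². By Lagrange's theorem the order of any subgroup divides 9; the divisors of 9 are 1, 3, 9.

Answer: 1, 3, 9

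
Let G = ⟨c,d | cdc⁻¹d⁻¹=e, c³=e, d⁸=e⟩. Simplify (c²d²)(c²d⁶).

Compute (c²d²) · (c²d⁶) by multiplying left to right and reducing via the relations at each step:
  (c²d²) · c² = cd²
  (cd²) · d⁶ = c

Answer: c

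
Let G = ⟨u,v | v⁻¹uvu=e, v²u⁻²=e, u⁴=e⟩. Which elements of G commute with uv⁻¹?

⟨uv⁻¹⟩ ⊆ C_G(uv⁻¹) since powers of uv⁻¹ commute with uv⁻¹; so |C_G(uv⁻¹)| ≥ |⟨uv⁻¹⟩| = 4.
By orbit–stabilizer, |C_G(uv⁻¹)| = |G| / |conj. class of uv⁻¹| = 8 / 2 = 4.
The 4 elements commuting with uv⁻¹ are {e, u², uv, uv⁻¹}.

Answer: {e, u², uv, uv⁻¹}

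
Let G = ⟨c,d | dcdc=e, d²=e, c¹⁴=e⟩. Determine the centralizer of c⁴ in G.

⟨c⁴⟩ ⊆ C_G(c⁴) since powers of c⁴ commute with c⁴; so |C_G(c⁴)| ≥ |⟨c⁴⟩| = 7.
By orbit–stabilizer, |C_G(c⁴)| = |G| / |conj. class of c⁴| = 28 / 2 = 14.
The 14 elements commuting with c⁴ are {e, c, c², c³, c⁴, c⁵, c⁶, c⁷, c⁸, c⁹, c¹⁰, c¹¹, c¹², c¹³}.

Answer: {e, c, c², c³, c⁴, c⁵, c⁶, c⁷, c⁸, c⁹, c¹⁰, c¹¹, c¹², c¹³}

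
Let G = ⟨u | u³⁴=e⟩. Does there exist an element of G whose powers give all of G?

|G| = 34. The element u has order 34 (its powers give 34 distinct elements), so ⟨u⟩ = G and G is cyclic.

Answer: Yes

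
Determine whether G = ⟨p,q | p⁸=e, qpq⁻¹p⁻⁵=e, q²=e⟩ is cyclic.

Every cyclic group is abelian. But p·q = pq while q·p = p⁵q, so p·q ≠ q·p and G is not abelian. Hence G is not cyclic.

Answer: No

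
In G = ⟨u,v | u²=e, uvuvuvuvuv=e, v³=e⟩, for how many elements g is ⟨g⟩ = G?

⟨g⟩ = G would require ord(g) = |G| = 60, but the maximum element order in G is 5 < 60. So G is not cyclic and no single element generates it: the count is 0.

Answer: 0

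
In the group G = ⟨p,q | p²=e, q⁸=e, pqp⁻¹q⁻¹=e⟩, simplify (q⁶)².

Compute successive powers of (q⁶), reducing at each step:
  (q⁶)²: (q⁶) · q⁶ = q⁴

Answer: q⁴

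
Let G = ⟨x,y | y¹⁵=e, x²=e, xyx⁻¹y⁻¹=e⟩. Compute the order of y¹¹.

Compute successive powers until reaching e:
  (y¹¹)¹ = y¹¹, (y¹¹)² = y⁷, (y¹¹)³ = y³, (y¹¹)⁴ = y¹⁴, (y¹¹)⁵ = y¹⁰, (y¹¹)⁶ = y⁶, (y¹¹)⁷ = y², (y¹¹)⁸ = y¹³, (y¹¹)⁹ = y⁹, (y¹¹)¹⁰ = y⁵, (y¹¹)¹¹ = y, (y¹¹)¹² = y¹², (y¹¹)¹³ = y⁸, (y¹¹)¹⁴ = y⁴, (y¹¹)¹⁵ = e.
The smallest positive k with (y¹¹)ᵏ = e is 15.

Answer: 15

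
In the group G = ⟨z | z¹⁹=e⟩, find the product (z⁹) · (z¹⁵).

Compute (z⁹) · (z¹⁵) by multiplying left to right and reducing via the relations at each step:
  (z⁹) · z¹⁵ = z⁵

Answer: z⁵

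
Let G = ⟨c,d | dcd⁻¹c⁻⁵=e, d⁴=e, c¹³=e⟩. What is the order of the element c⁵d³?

Compute successive powers until reaching e:
  (c⁵d³)¹ = c⁵d³, (c⁵d³)² = c⁶d², (c⁵d³)³ = cd, (c⁵d³)⁴ = e.
The smallest positive k with (c⁵d³)ᵏ = e is 4.

Answer: 4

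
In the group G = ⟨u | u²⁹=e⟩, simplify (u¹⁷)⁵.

Compute successive powers of (u¹⁷), reducing at each step:
  (u¹⁷)²: (u¹⁷) · u¹⁷ = u⁵
  (u¹⁷)³: (u⁵) · u¹⁷ = u²²
  (u¹⁷)⁴: (u²²) · u¹⁷ = u¹⁰
  (u¹⁷)⁵: (u¹⁰) · u¹⁷ = u²⁷

Answer: u²⁷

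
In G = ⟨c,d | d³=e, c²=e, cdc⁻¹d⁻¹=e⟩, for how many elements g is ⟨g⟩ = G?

G is cyclic of order 6. An element generates G iff its order is 6, and a cyclic group of order 6 has exactly φ(6) = 2 such elements.

Answer: 2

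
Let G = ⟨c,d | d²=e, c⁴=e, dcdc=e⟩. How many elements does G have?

Enumerate words in the generators, reducing via the relations: the distinct elements are
  {c, d, e, cd, c², c³, c²d, c³d}.
No further products give new elements, so |G| = 8.

Answer: 8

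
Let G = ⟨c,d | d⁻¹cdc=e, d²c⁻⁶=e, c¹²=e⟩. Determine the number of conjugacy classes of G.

The conjugacy classes (representative and size) are:
  [e] (size 1), [c¹¹] (size 2), [c²] (size 2), [c⁹] (size 2), [c⁴] (size 2), [c⁵] (size 2), [c⁶] (size 1), [c²d] (size 6), [cd] (size 6).
Class equation: 1 + 2 + 2 + 2 + 2 + 2 + 1 + 6 + 6 = 24 = |G|. So G has 9 conjugacy classes.

Answer: 9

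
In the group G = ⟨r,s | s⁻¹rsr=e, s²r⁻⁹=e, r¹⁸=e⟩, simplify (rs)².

Compute successive powers of (rs), reducing at each step:
  (rs)²: (rs) · r = s;   s · s = r⁹

Answer: r⁹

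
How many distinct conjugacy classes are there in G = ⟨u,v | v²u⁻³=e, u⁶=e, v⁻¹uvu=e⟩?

The conjugacy classes (representative and size) are:
  [e] (size 1), [u] (size 2), [u²] (size 2), [u³] (size 1), [uv⁻¹] (size 3), [u²v⁻¹] (size 3).
Class equation: 1 + 2 + 2 + 1 + 3 + 3 = 12 = |G|. So G has 6 conjugacy classes.

Answer: 6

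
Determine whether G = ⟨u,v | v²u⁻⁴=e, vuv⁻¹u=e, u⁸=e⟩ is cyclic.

Every cyclic group is abelian. But u·v = uv while v·u = u³v⁻¹, so u·v ≠ v·u and G is not abelian. Hence G is not cyclic.

Answer: No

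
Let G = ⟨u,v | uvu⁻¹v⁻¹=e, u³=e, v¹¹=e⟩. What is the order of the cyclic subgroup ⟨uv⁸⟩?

|⟨uv⁸⟩| equals the order of uv⁸. Compute successive powers until reaching e:
  (uv⁸)¹ = uv⁸, (uv⁸)² = u²v⁵, (uv⁸)³ = v², (uv⁸)⁴ = uv¹⁰, (uv⁸)⁵ = u²v⁷, (uv⁸)⁶ = v⁴, (uv⁸)⁷ = uv, (uv⁸)⁸ = u²v⁹, (uv⁸)⁹ = v⁶, (uv⁸)¹⁰ = uv³, (uv⁸)¹¹ = u², (uv⁸)¹² = v⁸, (uv⁸)¹³ = uv⁵, (uv⁸)¹⁴ = u²v², (uv⁸)¹⁵ = v¹⁰, (uv⁸)¹⁶ = uv⁷, (uv⁸)¹⁷ = u²v⁴, (uv⁸)¹⁸ = v, (uv⁸)¹⁹ = uv⁹, (uv⁸)²⁰ = u²v⁶, (uv⁸)²¹ = v³, (uv⁸)²² = u, (uv⁸)²³ = u²v⁸, (uv⁸)²⁴ = v⁵, (uv⁸)²⁵ = uv², (uv⁸)²⁶ = u²v¹⁰, (uv⁸)²⁷ = v⁷, (uv⁸)²⁸ = uv⁴, (uv⁸)²⁹ = u²v, (uv⁸)³⁰ = v⁹, (uv⁸)³¹ = uv⁶, (uv⁸)³² = u²v³, (uv⁸)³³ = e.
The smallest positive k with (uv⁸)ᵏ = e is 33, so |⟨uv⁸⟩| = 33.

Answer: 33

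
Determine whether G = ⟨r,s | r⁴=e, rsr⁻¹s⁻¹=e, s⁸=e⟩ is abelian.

Each pair of generators commutes: r·s = rs = s·r. Since the generators pairwise commute, every element of G commutes with every other, so G is abelian.

Answer: Yes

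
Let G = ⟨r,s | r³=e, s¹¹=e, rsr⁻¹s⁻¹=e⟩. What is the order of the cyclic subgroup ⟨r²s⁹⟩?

|⟨r²s⁹⟩| equals the order of r²s⁹. Compute successive powers until reaching e:
  (r²s⁹)¹ = r²s⁹, (r²s⁹)² = rs⁷, (r²s⁹)³ = s⁵, (r²s⁹)⁴ = r²s³, (r²s⁹)⁵ = rs, (r²s⁹)⁶ = s¹⁰, (r²s⁹)⁷ = r²s⁸, (r²s⁹)⁸ = rs⁶, (r²s⁹)⁹ = s⁴, (r²s⁹)¹⁰ = r²s², (r²s⁹)¹¹ = r, (r²s⁹)¹² = s⁹, (r²s⁹)¹³ = r²s⁷, (r²s⁹)¹⁴ = rs⁵, (r²s⁹)¹⁵ = s³, (r²s⁹)¹⁶ = r²s, (r²s⁹)¹⁷ = rs¹⁰, (r²s⁹)¹⁸ = s⁸, (r²s⁹)¹⁹ = r²s⁶, (r²s⁹)²⁰ = rs⁴, (r²s⁹)²¹ = s², (r²s⁹)²² = r², (r²s⁹)²³ = rs⁹, (r²s⁹)²⁴ = s⁷, (r²s⁹)²⁵ = r²s⁵, (r²s⁹)²⁶ = rs³, (r²s⁹)²⁷ = s, (r²s⁹)²⁸ = r²s¹⁰, (r²s⁹)²⁹ = rs⁸, (r²s⁹)³⁰ = s⁶, (r²s⁹)³¹ = r²s⁴, (r²s⁹)³² = rs², (r²s⁹)³³ = e.
The smallest positive k with (r²s⁹)ᵏ = e is 33, so |⟨r²s⁹⟩| = 33.

Answer: 33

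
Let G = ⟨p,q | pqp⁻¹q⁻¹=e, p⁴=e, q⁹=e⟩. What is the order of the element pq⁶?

Compute successive powers until reaching e:
  (pq⁶)¹ = pq⁶, (pq⁶)² = p²q³, (pq⁶)³ = p³, (pq⁶)⁴ = q⁶, (pq⁶)⁵ = pq³, (pq⁶)⁶ = p², (pq⁶)⁷ = p³q⁶, (pq⁶)⁸ = q³, (pq⁶)⁹ = p, (pq⁶)¹⁰ = p²q⁶, (pq⁶)¹¹ = p³q³, (pq⁶)¹² = e.
The smallest positive k with (pq⁶)ᵏ = e is 12.

Answer: 12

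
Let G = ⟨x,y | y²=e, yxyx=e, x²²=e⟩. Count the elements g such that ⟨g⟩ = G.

⟨g⟩ = G would require ord(g) = |G| = 44, but the maximum element order in G is 22 < 44. So G is not cyclic and no single element generates it: the count is 0.

Answer: 0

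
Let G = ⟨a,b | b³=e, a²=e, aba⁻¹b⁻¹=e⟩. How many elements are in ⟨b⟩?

|⟨b⟩| equals the order of b. Compute successive powers until reaching e:
  b¹ = b, b² = b², b³ = e.
The smallest positive k with bᵏ = e is 3, so |⟨b⟩| = 3.

Answer: 3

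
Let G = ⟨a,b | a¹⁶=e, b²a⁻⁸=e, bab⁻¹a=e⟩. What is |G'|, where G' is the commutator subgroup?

G' = [G, G] is generated by all commutators. The generator-pair commutators are: [a, b] = a².
The subgroup they normally generate is {e, a², a⁴, a⁶, a⁸, a¹⁰, a¹², a¹⁴}, of order 8.
Check: |G/G'| = 32/8 = 4 is the order of the abelianisation.

Answer: 8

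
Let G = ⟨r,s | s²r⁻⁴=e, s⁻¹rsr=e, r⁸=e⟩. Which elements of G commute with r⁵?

⟨r⁵⟩ ⊆ C_G(r⁵) since powers of r⁵ commute with r⁵; so |C_G(r⁵)| ≥ |⟨r⁵⟩| = 8.
By orbit–stabilizer, |C_G(r⁵)| = |G| / |conj. class of r⁵| = 16 / 2 = 8.
The 8 elements commuting with r⁵ are {e, r, r², r³, r⁴, r⁵, r⁶, r⁷}.

Answer: {e, r, r², r³, r⁴, r⁵, r⁶, r⁷}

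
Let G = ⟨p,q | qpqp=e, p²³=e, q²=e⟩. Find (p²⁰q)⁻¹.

The order of (p²⁰q) is 2 (smallest k with (p²⁰q)ᵏ = e), so (p²⁰q)⁻¹ = (p²⁰q)¹ = p²⁰q.
Check: (p²⁰q) · (p²⁰q) → (p²⁰q) · p²⁰ = q;   q · q = e, giving e as required.

Answer: p²⁰q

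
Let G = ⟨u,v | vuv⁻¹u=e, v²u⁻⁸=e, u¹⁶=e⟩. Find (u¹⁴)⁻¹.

The order of (u¹⁴) is 8 (smallest k with (u¹⁴)ᵏ = e), so (u¹⁴)⁻¹ = (u¹⁴)⁷ = u².
Check: (u¹⁴) · (u²) → (u¹⁴) · u² = e, giving e as required.

Answer: u²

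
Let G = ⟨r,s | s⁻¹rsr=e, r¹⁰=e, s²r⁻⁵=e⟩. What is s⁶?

Compute successive powers of s, reducing at each step:
  s²: s · s = r⁵
  s³: (r⁵) · s = s⁻¹
  s⁴: (s⁻¹) · s = e
  s⁵: e · s = s
  s⁶: s · s = r⁵

Answer: r⁵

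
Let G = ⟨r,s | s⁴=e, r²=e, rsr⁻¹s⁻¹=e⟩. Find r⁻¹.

The order of r is 2 (smallest k with rᵏ = e), so r⁻¹ = r¹ = r.
Check: r · r → r · r = e, giving e as required.

Answer: r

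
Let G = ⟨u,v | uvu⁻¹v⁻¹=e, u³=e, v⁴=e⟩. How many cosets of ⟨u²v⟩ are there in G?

First find ord(u²v) by computing successive powers:
  (u²v)¹ = u²v, (u²v)² = uv², (u²v)³ = v³, (u²v)⁴ = u², (u²v)⁵ = uv, (u²v)⁶ = v², (u²v)⁷ = u²v³, (u²v)⁸ = u, (u²v)⁹ = v, (u²v)¹⁰ = u²v², (u²v)¹¹ = uv³, (u²v)¹² = e.
So |⟨u²v⟩| = ord(u²v) = 12. With |G| = 12, by Lagrange [G : ⟨u²v⟩] = 12/12 = 1.

Answer: 1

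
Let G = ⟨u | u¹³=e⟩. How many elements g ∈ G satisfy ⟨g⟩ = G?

G is cyclic of order 13. An element generates G iff its order is 13, and a cyclic group of order 13 has exactly φ(13) = 12 such elements.

Answer: 12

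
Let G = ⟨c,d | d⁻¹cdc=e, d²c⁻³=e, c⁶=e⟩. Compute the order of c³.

Compute successive powers until reaching e:
  (c³)¹ = c³, (c³)² = e.
The smallest positive k with (c³)ᵏ = e is 2.

Answer: 2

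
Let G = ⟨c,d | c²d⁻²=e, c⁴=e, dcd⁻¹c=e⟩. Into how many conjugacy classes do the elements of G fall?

The conjugacy classes (representative and size) are:
  [e] (size 1), [c³] (size 2), [c²] (size 1), [d⁻¹] (size 2), [cd] (size 2).
Class equation: 1 + 2 + 1 + 2 + 2 = 8 = |G|. So G has 5 conjugacy classes.

Answer: 5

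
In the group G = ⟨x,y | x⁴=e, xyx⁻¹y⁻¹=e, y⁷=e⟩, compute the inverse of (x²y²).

The order of (x²y²) is 14 (smallest k with (x²y²)ᵏ = e), so (x²y²)⁻¹ = (x²y²)¹³ = x²y⁵.
Check: (x²y²) · (x²y⁵) → (x²y²) · x² = y²;   (y²) · y⁵ = e, giving e as required.

Answer: x²y⁵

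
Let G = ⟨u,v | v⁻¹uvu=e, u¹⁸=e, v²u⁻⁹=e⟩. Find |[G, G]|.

G' = [G, G] is generated by all commutators. The generator-pair commutators are: [u, v] = u².
The subgroup they normally generate is {e, u², u⁴, u⁶, u⁸, u¹⁰, u¹², u¹⁴, u¹⁶}, of order 9.
Check: |G/G'| = 36/9 = 4 is the order of the abelianisation.

Answer: 9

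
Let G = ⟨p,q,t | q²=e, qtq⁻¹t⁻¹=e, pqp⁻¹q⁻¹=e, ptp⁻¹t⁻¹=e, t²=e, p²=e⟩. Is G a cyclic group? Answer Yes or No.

|G| = 8, but the maximum element order in G is 2 < 8. No single element generates all of G, so G is not cyclic.

Answer: No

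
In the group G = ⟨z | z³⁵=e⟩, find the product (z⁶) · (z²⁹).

Compute (z⁶) · (z²⁹) by multiplying left to right and reducing via the relations at each step:
  (z⁶) · z²⁹ = e

Answer: e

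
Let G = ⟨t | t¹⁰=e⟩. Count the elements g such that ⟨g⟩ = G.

G is cyclic of order 10. An element generates G iff its order is 10, and a cyclic group of order 10 has exactly φ(10) = 4 such elements.

Answer: 4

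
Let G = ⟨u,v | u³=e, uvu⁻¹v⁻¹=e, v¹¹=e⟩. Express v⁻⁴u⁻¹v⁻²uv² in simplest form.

Multiply left to right, reducing at each step:
  (v⁷) · u⁻¹ = u²v⁷
  (u²v⁷) · v⁻² = u²v⁵
  (u²v⁵) · u = v⁵
  (v⁵) · v² = v⁷

Answer: v⁷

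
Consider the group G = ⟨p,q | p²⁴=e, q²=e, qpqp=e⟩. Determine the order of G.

Enumerate words in the generators, reducing via the relations: the distinct elements are
  {e, p, q, pq, p², p³, p⁴, p⁵, p⁶, p⁷, p⁸, p⁹, p²q, p²², p²³, p²¹, p²⁰, p³q, p¹², p¹³, p¹¹, p¹⁰, p¹⁴, p¹⁵, p¹⁶, p¹⁷, p¹⁸, p¹⁹, p⁴q, p⁵q, p⁶q, p⁷q, p⁸q, p⁹q, p²²q, p²³q, p²¹q, p²⁰q, p¹²q, p¹³q, p¹¹q, p¹⁰q, p¹⁴q, p¹⁵q, p¹⁶q, p¹⁷q, p¹⁸q, p¹⁹q}.
No further products give new elements, so |G| = 48.

Answer: 48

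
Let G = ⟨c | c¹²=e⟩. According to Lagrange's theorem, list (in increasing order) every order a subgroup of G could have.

|G| = 12 = 2² · 3. By Lagrange's theorem the order of any subgroup divides 12; the divisors of 12 are 1, 2, 3, 4, 6, 12.

Answer: 1, 2, 3, 4, 6, 12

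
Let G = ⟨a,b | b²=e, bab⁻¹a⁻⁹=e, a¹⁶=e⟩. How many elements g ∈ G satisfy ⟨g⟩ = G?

⟨g⟩ = G would require ord(g) = |G| = 32, but the maximum element order in G is 16 < 32. So G is not cyclic and no single element generates it: the count is 0.

Answer: 0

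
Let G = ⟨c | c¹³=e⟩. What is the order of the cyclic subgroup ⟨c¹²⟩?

|⟨c¹²⟩| equals the order of c¹². Compute successive powers until reaching e:
  (c¹²)¹ = c¹², (c¹²)² = c¹¹, (c¹²)³ = c¹⁰, (c¹²)⁴ = c⁹, (c¹²)⁵ = c⁸, (c¹²)⁶ = c⁷, (c¹²)⁷ = c⁶, (c¹²)⁸ = c⁵, (c¹²)⁹ = c⁴, (c¹²)¹⁰ = c³, (c¹²)¹¹ = c², (c¹²)¹² = c, (c¹²)¹³ = e.
The smallest positive k with (c¹²)ᵏ = e is 13, so |⟨c¹²⟩| = 13.

Answer: 13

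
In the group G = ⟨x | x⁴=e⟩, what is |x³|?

Compute successive powers until reaching e:
  (x³)¹ = x³, (x³)² = x², (x³)³ = x, (x³)⁴ = e.
The smallest positive k with (x³)ᵏ = e is 4.

Answer: 4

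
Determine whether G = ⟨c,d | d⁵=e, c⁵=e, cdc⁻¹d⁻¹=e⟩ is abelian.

Each pair of generators commutes: c·d = cd = d·c. Since the generators pairwise commute, every element of G commutes with every other, so G is abelian.

Answer: Yes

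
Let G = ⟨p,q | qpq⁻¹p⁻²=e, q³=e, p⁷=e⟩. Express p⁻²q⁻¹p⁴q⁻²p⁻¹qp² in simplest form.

Multiply left to right, reducing at each step:
  (p⁵) · q⁻¹ = p⁵q²
  (p⁵q²) · p⁴ = q²
  (q²) · q⁻² = e
  e · p⁻¹ = p⁶
  (p⁶) · q = p⁶q
  (p⁶q) · p² = p³q

Answer: p³q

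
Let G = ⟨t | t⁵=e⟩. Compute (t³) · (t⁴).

Compute (t³) · (t⁴) by multiplying left to right and reducing via the relations at each step:
  (t³) · t⁴ = t²

Answer: t²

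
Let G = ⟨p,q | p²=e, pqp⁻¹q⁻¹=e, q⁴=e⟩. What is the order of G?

Enumerate words in the generators, reducing via the relations: the distinct elements are
  {e, p, q, pq, q², q³, pq², pq³}.
No further products give new elements, so |G| = 8.

Answer: 8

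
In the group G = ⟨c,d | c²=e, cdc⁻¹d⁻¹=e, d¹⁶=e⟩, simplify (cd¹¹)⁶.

Compute successive powers of (cd¹¹), reducing at each step:
  (cd¹¹)²: (cd¹¹) · c = d¹¹;   (d¹¹) · d¹¹ = d⁶
  (cd¹¹)³: (d⁶) · c = cd⁶;   (cd⁶) · d¹¹ = cd
  (cd¹¹)⁴: (cd) · c = d;   d · d¹¹ = d¹²
  (cd¹¹)⁵: (d¹²) · c = cd¹²;   (cd¹²) · d¹¹ = cd⁷
  (cd¹¹)⁶: (cd⁷) · c = d⁷;   (d⁷) · d¹¹ = d²

Answer: d²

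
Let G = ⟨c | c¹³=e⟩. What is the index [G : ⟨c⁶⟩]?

First find ord(c⁶) by computing successive powers:
  (c⁶)¹ = c⁶, (c⁶)² = c¹², (c⁶)³ = c⁵, (c⁶)⁴ = c¹¹, (c⁶)⁵ = c⁴, (c⁶)⁶ = c¹⁰, (c⁶)⁷ = c³, (c⁶)⁸ = c⁹, (c⁶)⁹ = c², (c⁶)¹⁰ = c⁸, (c⁶)¹¹ = c, (c⁶)¹² = c⁷, (c⁶)¹³ = e.
So |⟨c⁶⟩| = ord(c⁶) = 13. With |G| = 13, by Lagrange [G : ⟨c⁶⟩] = 13/13 = 1.

Answer: 1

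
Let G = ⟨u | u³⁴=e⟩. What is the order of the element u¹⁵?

Compute successive powers until reaching e:
  (u¹⁵)¹ = u¹⁵, (u¹⁵)² = u³⁰, (u¹⁵)³ = u¹¹, (u¹⁵)⁴ = u²⁶, (u¹⁵)⁵ = u⁷, (u¹⁵)⁶ = u²², (u¹⁵)⁷ = u³, (u¹⁵)⁸ = u¹⁸, (u¹⁵)⁹ = u³³, (u¹⁵)¹⁰ = u¹⁴, (u¹⁵)¹¹ = u²⁹, (u¹⁵)¹² = u¹⁰, (u¹⁵)¹³ = u²⁵, (u¹⁵)¹⁴ = u⁶, (u¹⁵)¹⁵ = u²¹, (u¹⁵)¹⁶ = u², (u¹⁵)¹⁷ = u¹⁷, (u¹⁵)¹⁸ = u³², (u¹⁵)¹⁹ = u¹³, (u¹⁵)²⁰ = u²⁸, (u¹⁵)²¹ = u⁹, (u¹⁵)²² = u²⁴, (u¹⁵)²³ = u⁵, (u¹⁵)²⁴ = u²⁰, (u¹⁵)²⁵ = u, (u¹⁵)²⁶ = u¹⁶, (u¹⁵)²⁷ = u³¹, (u¹⁵)²⁸ = u¹², (u¹⁵)²⁹ = u²⁷, (u¹⁵)³⁰ = u⁸, (u¹⁵)³¹ = u²³, (u¹⁵)³² = u⁴, (u¹⁵)³³ = u¹⁹, (u¹⁵)³⁴ = e.
The smallest positive k with (u¹⁵)ᵏ = e is 34.

Answer: 34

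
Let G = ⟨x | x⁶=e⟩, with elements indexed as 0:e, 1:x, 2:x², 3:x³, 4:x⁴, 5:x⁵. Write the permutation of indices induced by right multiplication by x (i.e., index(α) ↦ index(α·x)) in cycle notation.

(0 1 2 3 4 5)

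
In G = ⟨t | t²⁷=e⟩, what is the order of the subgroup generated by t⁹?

|⟨t⁹⟩| equals the order of t⁹. Compute successive powers until reaching e:
  (t⁹)¹ = t⁹, (t⁹)² = t¹⁸, (t⁹)³ = e.
The smallest positive k with (t⁹)ᵏ = e is 3, so |⟨t⁹⟩| = 3.

Answer: 3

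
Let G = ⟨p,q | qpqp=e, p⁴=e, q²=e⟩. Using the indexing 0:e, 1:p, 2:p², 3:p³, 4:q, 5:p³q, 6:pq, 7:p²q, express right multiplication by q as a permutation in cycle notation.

(0 4)(1 6)(2 7)(3 5)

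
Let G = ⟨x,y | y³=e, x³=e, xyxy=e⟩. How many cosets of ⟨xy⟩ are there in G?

First find ord(xy) by computing successive powers:
  (xy)¹ = xy, (xy)² = e.
So |⟨xy⟩| = ord(xy) = 2. With |G| = 12, by Lagrange [G : ⟨xy⟩] = 12/2 = 6.

Answer: 6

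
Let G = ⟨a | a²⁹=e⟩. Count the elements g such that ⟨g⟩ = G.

G is cyclic of order 29. An element generates G iff its order is 29, and a cyclic group of order 29 has exactly φ(29) = 28 such elements.

Answer: 28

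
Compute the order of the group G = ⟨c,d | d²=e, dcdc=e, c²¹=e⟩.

Enumerate words in the generators, reducing via the relations: the distinct elements are
  {c, d, e, cd, c², c³, c⁴, c⁵, c⁶, c⁷, c⁸, c⁹, c²d, c²⁰, c³d, c¹², c¹³, c¹¹, c¹⁰, c¹⁴, c¹⁵, c¹⁶, c¹⁷, c¹⁸, c¹⁹, c⁴d, c⁵d, c⁶d, c⁷d, c⁸d, c⁹d, c²⁰d, c¹²d, c¹³d, c¹¹d, c¹⁰d, c¹⁴d, c¹⁵d, c¹⁶d, c¹⁷d, c¹⁸d, c¹⁹d}.
No further products give new elements, so |G| = 42.

Answer: 42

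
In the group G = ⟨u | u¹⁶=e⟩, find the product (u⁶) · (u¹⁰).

Compute (u⁶) · (u¹⁰) by multiplying left to right and reducing via the relations at each step:
  (u⁶) · u¹⁰ = e

Answer: e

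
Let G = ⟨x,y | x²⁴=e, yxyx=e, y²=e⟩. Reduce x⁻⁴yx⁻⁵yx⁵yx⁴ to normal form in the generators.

Multiply left to right, reducing at each step:
  (x²⁰) · y = x²⁰y
  (x²⁰y) · x⁻⁵ = xy
  (xy) · y = x
  x · x⁵ = x⁶
  (x⁶) · y = x⁶y
  (x⁶y) · x⁴ = x²y

Answer: x²y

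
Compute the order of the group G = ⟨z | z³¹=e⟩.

G is generated by a single element, so G is cyclic. The relator gives z³¹ = e and no smaller power is forced to be e, so the 31 powers {e, z, z², z³, z⁴, z⁵, z⁶, z⁷, z⁸, z⁹, z²², z²³, z²¹, z²⁰, z²⁴, z²⁵, z²⁶, z²⁷, z²⁸, z²⁹, z³⁰, z¹², z¹³, z¹¹, z¹⁰, z¹⁴, z¹⁵, z¹⁶, z¹⁷, z¹⁸, z¹⁹} are distinct. Hence |G| = 31.

Answer: 31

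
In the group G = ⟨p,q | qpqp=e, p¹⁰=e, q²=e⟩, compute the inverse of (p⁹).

The order of (p⁹) is 10 (smallest k with (p⁹)ᵏ = e), so (p⁹)⁻¹ = (p⁹)⁹ = p.
Check: (p⁹) · p → (p⁹) · p = e, giving e as required.

Answer: p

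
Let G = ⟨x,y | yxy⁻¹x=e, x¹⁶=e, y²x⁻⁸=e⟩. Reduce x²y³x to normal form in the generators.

Multiply left to right, reducing at each step:
  (x²) · y³ = x²y⁻¹
  (x²y⁻¹) · x = xy⁻¹

Answer: xy⁻¹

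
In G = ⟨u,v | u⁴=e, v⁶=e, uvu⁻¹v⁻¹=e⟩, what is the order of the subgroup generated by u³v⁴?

|⟨u³v⁴⟩| equals the order of u³v⁴. Compute successive powers until reaching e:
  (u³v⁴)¹ = u³v⁴, (u³v⁴)² = u²v², (u³v⁴)³ = u, (u³v⁴)⁴ = v⁴, (u³v⁴)⁵ = u³v², (u³v⁴)⁶ = u², (u³v⁴)⁷ = uv⁴, (u³v⁴)⁸ = v², (u³v⁴)⁹ = u³, (u³v⁴)¹⁰ = u²v⁴, (u³v⁴)¹¹ = uv², (u³v⁴)¹² = e.
The smallest positive k with (u³v⁴)ᵏ = e is 12, so |⟨u³v⁴⟩| = 12.

Answer: 12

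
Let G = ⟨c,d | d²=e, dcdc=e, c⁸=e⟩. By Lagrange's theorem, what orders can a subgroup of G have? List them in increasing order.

|G| = 16 = 2⁴. By Lagrange's theorem the order of any subgroup divides 16; the divisors of 16 are 1, 2, 4, 8, 16.

Answer: 1, 2, 4, 8, 16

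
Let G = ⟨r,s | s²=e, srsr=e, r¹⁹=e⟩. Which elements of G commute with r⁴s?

⟨r⁴s⟩ ⊆ C_G(r⁴s) since powers of r⁴s commute with r⁴s; so |C_G(r⁴s)| ≥ |⟨r⁴s⟩| = 2.
By orbit–stabilizer, |C_G(r⁴s)| = |G| / |conj. class of r⁴s| = 38 / 19 = 2.
The 2 elements commuting with r⁴s are {e, r⁴s}.

Answer: {e, r⁴s}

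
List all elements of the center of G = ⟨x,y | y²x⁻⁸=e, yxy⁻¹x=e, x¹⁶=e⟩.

An element z ∈ Z(G) iff z commutes with every generator.
For example x⁸ is central: (x⁸)·x = x⁹ = x·(x⁸); (x⁸)·y = y⁻¹ = y·(x⁸).
Whereas x ∉ Z(G) since x·y = xy ≠ x⁷y⁻¹ = y·x.
Checking each of the 32 elements this way gives Z(G) = {e, x⁸}, of order 2.

Answer: {e, x⁸}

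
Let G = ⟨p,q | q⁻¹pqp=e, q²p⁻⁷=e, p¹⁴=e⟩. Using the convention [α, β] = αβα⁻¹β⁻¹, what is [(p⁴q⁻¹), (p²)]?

[(p⁴q⁻¹), (p²)] = (p⁴q⁻¹)·(p²)·(p⁴q⁻¹)⁻¹·(p²)⁻¹.
  (p⁴q⁻¹) · (p²) = p²q⁻¹
  (p²q⁻¹) · (p⁴q) = p¹²
  (p¹²) · (p¹²) = p¹⁰

Answer: p¹⁰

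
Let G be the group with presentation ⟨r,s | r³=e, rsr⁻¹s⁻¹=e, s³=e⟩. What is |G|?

Enumerate words in the generators, reducing via the relations: the distinct elements are
  {e, r, s, rs, r², s², rs², r²s, r²s²}.
No further products give new elements, so |G| = 9.

Answer: 9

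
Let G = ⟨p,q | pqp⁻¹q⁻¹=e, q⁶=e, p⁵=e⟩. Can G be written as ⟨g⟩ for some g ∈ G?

|G| = 30. The element pq has order 30 (its powers give 30 distinct elements), so ⟨pq⟩ = G and G is cyclic.

Answer: Yes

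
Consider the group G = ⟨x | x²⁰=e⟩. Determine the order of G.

G is generated by a single element, so G is cyclic. The relator gives x²⁰ = e and no smaller power is forced to be e, so the 20 powers {e, x, x², x³, x⁴, x⁵, x⁶, x⁷, x⁸, x⁹, x¹², x¹³, x¹¹, x¹⁰, x¹⁴, x¹⁵, x¹⁶, x¹⁷, x¹⁸, x¹⁹} are distinct. Hence |G| = 20.

Answer: 20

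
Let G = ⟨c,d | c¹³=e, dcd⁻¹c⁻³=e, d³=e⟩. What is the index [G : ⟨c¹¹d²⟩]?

First find ord(c¹¹d²) by computing successive powers:
  (c¹¹d²)¹ = c¹¹d², (c¹¹d²)² = c⁶d, (c¹¹d²)³ = e.
So |⟨c¹¹d²⟩| = ord(c¹¹d²) = 3. With |G| = 39, by Lagrange [G : ⟨c¹¹d²⟩] = 39/3 = 13.

Answer: 13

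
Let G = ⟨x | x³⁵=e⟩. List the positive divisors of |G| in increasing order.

|G| = 35 = 5 · 7. By Lagrange's theorem the order of any subgroup divides 35; the divisors of 35 are 1, 5, 7, 35.

Answer: 1, 5, 7, 35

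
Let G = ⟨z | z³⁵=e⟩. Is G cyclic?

|G| = 35. The element z has order 35 (its powers give 35 distinct elements), so ⟨z⟩ = G and G is cyclic.

Answer: Yes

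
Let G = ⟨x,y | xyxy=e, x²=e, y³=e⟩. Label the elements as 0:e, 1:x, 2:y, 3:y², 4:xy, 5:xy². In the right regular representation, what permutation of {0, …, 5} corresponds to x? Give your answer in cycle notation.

(0 1)(2 5)(3 4)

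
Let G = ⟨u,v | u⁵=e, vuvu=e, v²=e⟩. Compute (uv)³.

Compute successive powers of (uv), reducing at each step:
  (uv)²: (uv) · u = v;   v · v = e
  (uv)³: e · u = u;   u · v = uv

Answer: uv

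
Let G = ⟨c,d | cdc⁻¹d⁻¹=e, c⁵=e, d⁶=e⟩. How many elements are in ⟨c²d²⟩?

|⟨c²d²⟩| equals the order of c²d². Compute successive powers until reaching e:
  (c²d²)¹ = c²d², (c²d²)² = c⁴d⁴, (c²d²)³ = c, (c²d²)⁴ = c³d², (c²d²)⁵ = d⁴, (c²d²)⁶ = c², (c²d²)⁷ = c⁴d², (c²d²)⁸ = cd⁴, (c²d²)⁹ = c³, (c²d²)¹⁰ = d², (c²d²)¹¹ = c²d⁴, (c²d²)¹² = c⁴, (c²d²)¹³ = cd², (c²d²)¹⁴ = c³d⁴, (c²d²)¹⁵ = e.
The smallest positive k with (c²d²)ᵏ = e is 15, so |⟨c²d²⟩| = 15.

Answer: 15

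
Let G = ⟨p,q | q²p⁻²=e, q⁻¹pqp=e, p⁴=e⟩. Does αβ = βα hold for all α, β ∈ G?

p·q = pq but q·p = pq⁻¹, so p·q ≠ q·p and G is not abelian.

Answer: No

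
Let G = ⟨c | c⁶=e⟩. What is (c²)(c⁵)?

Compute (c²) · (c⁵) by multiplying left to right and reducing via the relations at each step:
  (c²) · c⁵ = c

Answer: c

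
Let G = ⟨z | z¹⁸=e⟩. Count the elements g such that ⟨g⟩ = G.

G is cyclic of order 18. An element generates G iff its order is 18, and a cyclic group of order 18 has exactly φ(18) = 6 such elements.

Answer: 6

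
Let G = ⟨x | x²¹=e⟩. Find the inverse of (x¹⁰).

The order of (x¹⁰) is 21 (smallest k with (x¹⁰)ᵏ = e), so (x¹⁰)⁻¹ = (x¹⁰)²⁰ = x¹¹.
Check: (x¹⁰) · (x¹¹) → (x¹⁰) · x¹¹ = e, giving e as required.

Answer: x¹¹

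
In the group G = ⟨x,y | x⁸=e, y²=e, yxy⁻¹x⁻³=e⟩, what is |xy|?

Compute successive powers until reaching e:
  (xy)¹ = xy, (xy)² = x⁴, (xy)³ = x⁵y, (xy)⁴ = e.
The smallest positive k with (xy)ᵏ = e is 4.

Answer: 4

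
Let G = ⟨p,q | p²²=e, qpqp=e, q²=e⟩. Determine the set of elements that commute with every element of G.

An element z ∈ Z(G) iff z commutes with every generator.
For example p¹¹ is central: (p¹¹)·p = p¹² = p·(p¹¹); (p¹¹)·q = p¹¹q = q·(p¹¹).
Whereas p ∉ Z(G) since p·q = pq ≠ p²¹q = q·p.
Checking each of the 44 elements this way gives Z(G) = {e, p¹¹}, of order 2.

Answer: {e, p¹¹}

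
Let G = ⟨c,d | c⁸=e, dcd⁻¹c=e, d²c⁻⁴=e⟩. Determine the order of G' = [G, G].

G' = [G, G] is generated by all commutators. The generator-pair commutators are: [c, d] = c².
The subgroup they normally generate is {e, c², c⁴, c⁶}, of order 4.
Check: |G/G'| = 16/4 = 4 is the order of the abelianisation.

Answer: 4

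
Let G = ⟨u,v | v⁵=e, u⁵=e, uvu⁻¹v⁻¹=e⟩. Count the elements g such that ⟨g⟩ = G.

⟨g⟩ = G would require ord(g) = |G| = 25, but the maximum element order in G is 5 < 25. So G is not cyclic and no single element generates it: the count is 0.

Answer: 0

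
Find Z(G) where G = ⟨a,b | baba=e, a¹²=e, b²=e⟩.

An element z ∈ Z(G) iff z commutes with every generator.
For example a⁶ is central: (a⁶)·a = a⁷ = a·(a⁶); (a⁶)·b = a⁶b = b·(a⁶).
Whereas a ∉ Z(G) since a·b = ab ≠ a¹¹b = b·a.
Checking each of the 24 elements this way gives Z(G) = {e, a⁶}, of order 2.

Answer: {e, a⁶}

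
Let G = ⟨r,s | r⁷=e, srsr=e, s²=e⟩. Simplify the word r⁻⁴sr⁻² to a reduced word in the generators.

Multiply left to right, reducing at each step:
  (r³) · s = r³s
  (r³s) · r⁻² = r⁵s

Answer: r⁵s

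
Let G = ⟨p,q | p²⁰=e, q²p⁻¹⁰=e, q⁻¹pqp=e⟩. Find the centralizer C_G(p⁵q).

⟨p⁵q⟩ ⊆ C_G(p⁵q) since powers of p⁵q commute with p⁵q; so |C_G(p⁵q)| ≥ |⟨p⁵q⟩| = 4.
By orbit–stabilizer, |C_G(p⁵q)| = |G| / |conj. class of p⁵q| = 40 / 10 = 4.
The 4 elements commuting with p⁵q are {e, p¹⁰, p⁵q, p⁵q⁻¹}.

Answer: {e, p¹⁰, p⁵q, p⁵q⁻¹}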